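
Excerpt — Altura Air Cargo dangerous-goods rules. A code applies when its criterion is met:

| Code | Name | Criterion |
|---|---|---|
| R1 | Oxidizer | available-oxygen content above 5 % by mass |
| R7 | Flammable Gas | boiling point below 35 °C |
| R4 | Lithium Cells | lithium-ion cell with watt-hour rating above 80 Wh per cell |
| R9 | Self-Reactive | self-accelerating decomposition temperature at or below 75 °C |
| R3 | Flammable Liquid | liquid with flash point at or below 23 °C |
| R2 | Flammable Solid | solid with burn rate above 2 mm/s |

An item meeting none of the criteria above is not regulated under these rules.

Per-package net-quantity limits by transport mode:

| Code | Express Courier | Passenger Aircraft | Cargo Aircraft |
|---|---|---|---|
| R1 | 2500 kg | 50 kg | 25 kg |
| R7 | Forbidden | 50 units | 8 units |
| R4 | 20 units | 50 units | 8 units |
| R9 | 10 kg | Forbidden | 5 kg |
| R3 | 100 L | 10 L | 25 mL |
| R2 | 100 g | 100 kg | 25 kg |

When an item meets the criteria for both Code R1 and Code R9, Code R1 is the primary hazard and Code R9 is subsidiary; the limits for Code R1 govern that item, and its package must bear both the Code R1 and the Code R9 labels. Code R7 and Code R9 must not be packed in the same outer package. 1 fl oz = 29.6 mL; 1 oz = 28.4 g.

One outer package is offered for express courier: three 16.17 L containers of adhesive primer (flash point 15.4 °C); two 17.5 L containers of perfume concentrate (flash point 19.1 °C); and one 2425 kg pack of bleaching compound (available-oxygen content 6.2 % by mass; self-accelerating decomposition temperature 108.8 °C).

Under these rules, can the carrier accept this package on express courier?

The adhesive primer has flash point 15.4 °C, which is ≤ 23 °C, so it is Code R3 (Flammable Liquid).
With flash point 19.1 °C (≤ 23 °C), the perfume concentrate falls in Code R3.
The bleaching compound has available-oxygen content 6.2 % by mass, which is > 5 % by mass, so it is Code R1 (Oxidizer).
Code R1 quantity: 2425 kg.
2425 kg ≤ 2500 kg (express courier limit, Code R1) — within limit.
Code R3 net quantity: (three 16.17 L containers = 48.51 L) + (two 17.5 L containers = 35 L) = 83.51 L.
83.51 L ≤ 100 L (express courier limit, Code R3) — within limit.
The segregation rule (Code R7 with Code R9) does not apply to Code R1 with Code R3.
Every hazard code is within its express courier limit and no segregation rule is violated.

Yes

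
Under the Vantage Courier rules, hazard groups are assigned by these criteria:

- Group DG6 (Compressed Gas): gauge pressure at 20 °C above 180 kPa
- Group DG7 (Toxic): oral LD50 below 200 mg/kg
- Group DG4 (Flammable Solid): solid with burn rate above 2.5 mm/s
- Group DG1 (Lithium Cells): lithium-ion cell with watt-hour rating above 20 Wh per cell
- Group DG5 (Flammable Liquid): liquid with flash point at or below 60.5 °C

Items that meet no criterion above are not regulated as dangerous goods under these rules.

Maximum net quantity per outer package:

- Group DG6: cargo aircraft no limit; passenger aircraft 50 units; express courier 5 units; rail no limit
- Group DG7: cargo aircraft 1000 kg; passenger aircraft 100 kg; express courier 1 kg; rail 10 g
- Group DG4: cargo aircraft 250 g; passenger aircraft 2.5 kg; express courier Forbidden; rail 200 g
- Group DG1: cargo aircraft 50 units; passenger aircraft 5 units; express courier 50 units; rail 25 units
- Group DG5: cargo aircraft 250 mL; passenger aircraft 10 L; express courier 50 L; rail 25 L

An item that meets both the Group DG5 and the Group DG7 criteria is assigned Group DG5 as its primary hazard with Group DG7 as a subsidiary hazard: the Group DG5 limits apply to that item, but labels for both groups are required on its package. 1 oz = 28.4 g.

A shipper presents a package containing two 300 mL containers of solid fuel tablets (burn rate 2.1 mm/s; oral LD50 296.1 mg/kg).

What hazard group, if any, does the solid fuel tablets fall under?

oral LD50 296.1 mg/kg is not below 200 mg/kg, so Group DG7 does not apply.
burn rate 2.1 mm/s is not above 2.5 mm/s, so Group DG4 does not apply.
No criterion is met, so the item is not regulated.

Not regulated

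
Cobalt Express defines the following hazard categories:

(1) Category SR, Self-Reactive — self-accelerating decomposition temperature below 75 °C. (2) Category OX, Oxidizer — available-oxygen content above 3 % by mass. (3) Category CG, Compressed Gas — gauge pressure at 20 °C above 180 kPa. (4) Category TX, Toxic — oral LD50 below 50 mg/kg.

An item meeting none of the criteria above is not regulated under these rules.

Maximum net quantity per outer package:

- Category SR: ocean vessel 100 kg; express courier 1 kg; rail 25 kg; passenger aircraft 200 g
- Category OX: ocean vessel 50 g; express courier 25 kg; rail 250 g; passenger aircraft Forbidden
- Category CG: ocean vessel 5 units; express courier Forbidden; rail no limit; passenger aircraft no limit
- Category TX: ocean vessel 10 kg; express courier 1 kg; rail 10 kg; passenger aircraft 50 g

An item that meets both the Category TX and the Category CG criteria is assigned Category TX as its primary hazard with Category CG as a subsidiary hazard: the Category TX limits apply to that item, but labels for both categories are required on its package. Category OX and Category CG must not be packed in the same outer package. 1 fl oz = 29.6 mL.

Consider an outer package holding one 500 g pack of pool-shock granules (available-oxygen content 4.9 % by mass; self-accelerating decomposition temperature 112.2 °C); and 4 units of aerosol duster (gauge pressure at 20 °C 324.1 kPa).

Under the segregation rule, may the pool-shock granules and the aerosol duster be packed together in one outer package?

No

With available-oxygen content 4.9 % by mass (> 3 % by mass), the pool-shock granules fall in Category OX.
The aerosol duster has gauge pressure at 20 °C 324.1 kPa, which is > 180 kPa, so it is Category CG (Compressed Gas).
Category OX and Category CG may not share an outer package.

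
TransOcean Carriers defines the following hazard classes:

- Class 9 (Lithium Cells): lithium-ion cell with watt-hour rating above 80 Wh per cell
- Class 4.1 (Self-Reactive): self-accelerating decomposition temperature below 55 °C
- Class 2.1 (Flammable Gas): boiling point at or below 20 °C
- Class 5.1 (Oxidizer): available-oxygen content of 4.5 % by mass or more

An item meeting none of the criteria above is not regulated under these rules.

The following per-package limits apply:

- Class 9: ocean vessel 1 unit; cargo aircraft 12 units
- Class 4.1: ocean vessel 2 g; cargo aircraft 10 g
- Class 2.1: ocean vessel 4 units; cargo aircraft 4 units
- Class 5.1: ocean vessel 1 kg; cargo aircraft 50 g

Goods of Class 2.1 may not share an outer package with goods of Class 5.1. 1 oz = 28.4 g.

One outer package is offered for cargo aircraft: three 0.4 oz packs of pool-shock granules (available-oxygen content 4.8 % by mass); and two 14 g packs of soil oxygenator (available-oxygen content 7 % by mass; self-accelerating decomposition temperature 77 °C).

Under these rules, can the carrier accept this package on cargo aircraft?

No

Available-oxygen content 4.8 % by mass meets the Class 5.1 criterion (Oxidizer), so the pool-shock granules are Class 5.1.
With available-oxygen content 7 % by mass (≥ 4.5 % by mass), the soil oxygenator falls in Class 5.1.
Class 5.1 net quantity: (three 0.4 oz packs = 34.08 g) + (two 14 g packs = 28 g) = 62.08 g.
62.08 g exceeds the cargo aircraft limit of 50 g for Class 5.1.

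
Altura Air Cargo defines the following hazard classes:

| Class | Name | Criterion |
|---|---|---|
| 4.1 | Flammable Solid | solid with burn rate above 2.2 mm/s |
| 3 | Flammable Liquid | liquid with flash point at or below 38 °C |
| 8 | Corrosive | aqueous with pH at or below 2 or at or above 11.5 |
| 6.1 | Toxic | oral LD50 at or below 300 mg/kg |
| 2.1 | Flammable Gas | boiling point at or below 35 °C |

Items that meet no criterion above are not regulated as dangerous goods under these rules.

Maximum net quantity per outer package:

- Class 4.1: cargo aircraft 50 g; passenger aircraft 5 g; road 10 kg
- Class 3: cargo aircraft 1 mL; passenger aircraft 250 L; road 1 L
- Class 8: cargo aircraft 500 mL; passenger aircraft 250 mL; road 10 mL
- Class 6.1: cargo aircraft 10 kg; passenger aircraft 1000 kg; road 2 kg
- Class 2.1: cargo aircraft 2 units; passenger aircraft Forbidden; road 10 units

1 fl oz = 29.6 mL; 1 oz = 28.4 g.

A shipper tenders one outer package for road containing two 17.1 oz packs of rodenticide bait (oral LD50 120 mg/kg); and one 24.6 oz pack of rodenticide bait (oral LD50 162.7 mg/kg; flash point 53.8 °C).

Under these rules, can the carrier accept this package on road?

Yes

The rodenticide bait has oral LD50 120 mg/kg, which is ≤ 300 mg/kg, so it is Class 6.1 (Toxic).
Rodenticide bait: oral LD50 162.7 mg/kg ≤ 300 mg/kg → Class 6.1 (Toxic).
Class 6.1 net quantity: (two 17.1 oz packs = 971.28 g) + (one 24.6 oz pack = 698.64 g) = 1669.92 g.
1669.92 g is within the road limit of 2 kg for Class 6.1.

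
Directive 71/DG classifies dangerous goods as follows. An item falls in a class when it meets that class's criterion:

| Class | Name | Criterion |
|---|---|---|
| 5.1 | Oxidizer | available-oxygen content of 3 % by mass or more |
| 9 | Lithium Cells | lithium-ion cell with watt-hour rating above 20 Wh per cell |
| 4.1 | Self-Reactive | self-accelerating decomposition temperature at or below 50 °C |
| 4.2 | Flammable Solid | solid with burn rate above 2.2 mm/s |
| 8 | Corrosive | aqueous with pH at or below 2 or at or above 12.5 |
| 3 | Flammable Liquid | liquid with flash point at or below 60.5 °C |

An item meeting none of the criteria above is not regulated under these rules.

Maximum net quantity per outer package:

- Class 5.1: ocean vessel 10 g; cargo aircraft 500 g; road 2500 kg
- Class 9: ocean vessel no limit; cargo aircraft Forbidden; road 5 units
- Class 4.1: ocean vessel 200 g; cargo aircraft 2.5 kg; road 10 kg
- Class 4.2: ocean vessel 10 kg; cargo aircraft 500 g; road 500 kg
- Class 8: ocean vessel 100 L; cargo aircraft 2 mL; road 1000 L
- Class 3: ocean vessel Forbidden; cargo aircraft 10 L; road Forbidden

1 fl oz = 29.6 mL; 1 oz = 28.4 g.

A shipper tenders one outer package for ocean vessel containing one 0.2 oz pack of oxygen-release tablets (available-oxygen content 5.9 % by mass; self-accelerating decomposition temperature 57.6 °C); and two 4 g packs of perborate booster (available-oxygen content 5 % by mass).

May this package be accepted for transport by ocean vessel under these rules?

Oxygen-release tablets: available-oxygen content 5.9 % by mass ≥ 3 % by mass → Class 5.1 (Oxidizer).
With available-oxygen content 5 % by mass (≥ 3 % by mass), the perborate booster falls in Class 5.1.
Class 5.1 net quantity: (one 0.2 oz pack = 5.68 g) + (two 4 g packs = 8 g) = 13.68 g.
That exceeds the Class 5.1 ocean vessel limit of 10 g.

No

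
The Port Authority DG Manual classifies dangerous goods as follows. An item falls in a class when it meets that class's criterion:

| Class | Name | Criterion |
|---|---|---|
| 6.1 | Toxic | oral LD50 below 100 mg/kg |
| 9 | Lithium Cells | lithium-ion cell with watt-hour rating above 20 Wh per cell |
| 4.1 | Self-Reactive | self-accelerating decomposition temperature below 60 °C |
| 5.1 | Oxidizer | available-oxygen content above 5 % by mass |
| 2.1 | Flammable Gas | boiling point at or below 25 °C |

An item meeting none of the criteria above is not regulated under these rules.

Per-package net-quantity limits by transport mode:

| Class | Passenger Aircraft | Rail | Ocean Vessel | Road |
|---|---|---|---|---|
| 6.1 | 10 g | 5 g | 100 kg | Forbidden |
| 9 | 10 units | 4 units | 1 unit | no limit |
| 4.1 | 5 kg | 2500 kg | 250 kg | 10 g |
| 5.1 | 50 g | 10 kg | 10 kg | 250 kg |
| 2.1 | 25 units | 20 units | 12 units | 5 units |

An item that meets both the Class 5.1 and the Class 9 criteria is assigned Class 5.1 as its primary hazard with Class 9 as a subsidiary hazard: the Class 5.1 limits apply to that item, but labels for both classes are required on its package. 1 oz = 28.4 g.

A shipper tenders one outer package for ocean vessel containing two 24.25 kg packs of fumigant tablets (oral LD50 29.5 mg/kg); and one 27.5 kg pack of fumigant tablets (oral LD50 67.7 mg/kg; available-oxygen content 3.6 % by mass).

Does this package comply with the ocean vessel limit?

With oral LD50 29.5 mg/kg (< 100 mg/kg), the fumigant tablets fall in Class 6.1.
The fumigant tablets have oral LD50 67.7 mg/kg, which is < 100 mg/kg, so they are Class 6.1 (Toxic).
Total Class 6.1: (two 24.25 kg packs = 48.5 kg) + 27.5 kg = 76 kg.
76 kg ≤ 100 kg (ocean vessel limit, Class 6.1) — within limit.

Yes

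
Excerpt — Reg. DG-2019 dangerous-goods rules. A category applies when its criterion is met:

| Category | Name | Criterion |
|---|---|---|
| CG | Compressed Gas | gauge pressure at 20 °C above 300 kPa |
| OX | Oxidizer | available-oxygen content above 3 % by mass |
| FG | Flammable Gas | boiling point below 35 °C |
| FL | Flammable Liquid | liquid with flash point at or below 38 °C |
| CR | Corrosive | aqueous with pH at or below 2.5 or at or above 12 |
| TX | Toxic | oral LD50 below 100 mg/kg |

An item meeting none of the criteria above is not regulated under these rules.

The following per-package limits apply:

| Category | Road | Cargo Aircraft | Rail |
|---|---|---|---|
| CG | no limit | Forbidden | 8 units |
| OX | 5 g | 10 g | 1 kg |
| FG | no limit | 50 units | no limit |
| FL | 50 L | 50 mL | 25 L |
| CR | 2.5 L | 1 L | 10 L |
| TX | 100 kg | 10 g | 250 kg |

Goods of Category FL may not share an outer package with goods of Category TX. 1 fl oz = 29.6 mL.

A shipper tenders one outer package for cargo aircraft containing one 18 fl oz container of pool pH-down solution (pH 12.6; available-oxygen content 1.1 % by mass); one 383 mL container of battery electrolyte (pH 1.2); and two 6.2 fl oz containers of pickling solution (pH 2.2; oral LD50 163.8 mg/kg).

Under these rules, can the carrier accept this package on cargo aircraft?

No

The pool pH-down solution has pH 12.6, which is ≥ 12, so it is Category CR (Corrosive).
The battery electrolyte has pH 1.2, which is ≤ 2.5, so it is Category CR (Corrosive).
Pickling solution: pH 2.2 ≤ 2.5 → Category CR (Corrosive).
Total Category CR: (one 18 fl oz container = 532.8 mL) + 383 mL + (two 6.2 fl oz containers = 367.04 mL) = 1282.84 mL.
1282.84 mL > 1 L (cargo aircraft limit, Category CR) — over the limit.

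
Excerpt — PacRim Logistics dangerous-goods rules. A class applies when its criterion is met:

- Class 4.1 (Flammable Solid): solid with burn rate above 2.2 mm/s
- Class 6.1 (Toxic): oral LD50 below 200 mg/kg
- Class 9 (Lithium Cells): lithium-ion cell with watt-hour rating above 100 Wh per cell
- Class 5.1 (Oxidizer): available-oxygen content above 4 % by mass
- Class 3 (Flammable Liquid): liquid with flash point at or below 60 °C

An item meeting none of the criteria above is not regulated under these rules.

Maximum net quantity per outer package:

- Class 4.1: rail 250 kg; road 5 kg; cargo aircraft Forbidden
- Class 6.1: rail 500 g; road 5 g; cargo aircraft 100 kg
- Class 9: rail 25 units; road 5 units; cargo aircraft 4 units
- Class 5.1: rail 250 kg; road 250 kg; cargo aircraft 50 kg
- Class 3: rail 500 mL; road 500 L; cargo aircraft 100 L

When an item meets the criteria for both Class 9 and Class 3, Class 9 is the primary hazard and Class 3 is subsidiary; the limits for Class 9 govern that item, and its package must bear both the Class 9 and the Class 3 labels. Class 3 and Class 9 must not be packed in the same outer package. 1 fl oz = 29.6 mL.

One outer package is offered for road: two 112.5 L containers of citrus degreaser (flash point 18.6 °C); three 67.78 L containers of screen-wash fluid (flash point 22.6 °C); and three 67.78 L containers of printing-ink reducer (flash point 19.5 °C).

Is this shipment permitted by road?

Flash point 18.6 °C meets the Class 3 criterion (Flammable Liquid), so the citrus degreaser is Class 3.
The screen-wash fluid has flash point 22.6 °C, which is ≤ 60 °C, so it is Class 3 (Flammable Liquid).
With flash point 19.5 °C (≤ 60 °C), the printing-ink reducer falls in Class 3.
Class 3 net quantity: (two 112.5 L containers = 225 L) + (three 67.78 L containers = 203.34 L) + (three 67.78 L containers = 203.34 L) = 631.68 L.
631.68 L > 500 L (road limit, Class 3) — over the limit.

No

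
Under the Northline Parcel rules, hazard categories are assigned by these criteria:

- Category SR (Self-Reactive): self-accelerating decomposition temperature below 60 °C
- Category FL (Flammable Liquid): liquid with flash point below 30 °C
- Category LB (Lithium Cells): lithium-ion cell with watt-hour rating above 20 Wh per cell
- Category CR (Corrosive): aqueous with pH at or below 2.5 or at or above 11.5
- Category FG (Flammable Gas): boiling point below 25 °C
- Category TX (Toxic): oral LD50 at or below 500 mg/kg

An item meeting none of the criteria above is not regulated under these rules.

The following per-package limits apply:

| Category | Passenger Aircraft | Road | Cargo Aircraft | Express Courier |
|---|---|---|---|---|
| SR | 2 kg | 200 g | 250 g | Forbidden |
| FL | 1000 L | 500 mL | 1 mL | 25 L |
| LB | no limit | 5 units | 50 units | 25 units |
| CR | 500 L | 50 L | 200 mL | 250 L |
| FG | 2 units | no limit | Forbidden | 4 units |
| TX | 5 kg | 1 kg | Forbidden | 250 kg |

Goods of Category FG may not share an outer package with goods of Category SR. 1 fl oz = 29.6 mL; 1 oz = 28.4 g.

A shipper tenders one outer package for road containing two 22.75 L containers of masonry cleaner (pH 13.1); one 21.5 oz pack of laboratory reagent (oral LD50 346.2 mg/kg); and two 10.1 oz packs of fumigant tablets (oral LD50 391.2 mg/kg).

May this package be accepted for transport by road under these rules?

With pH 13.1 (≥ 11.5), the masonry cleaner falls in Category CR.
With oral LD50 346.2 mg/kg (≤ 500 mg/kg), the laboratory reagent falls in Category TX.
The fumigant tablets have oral LD50 391.2 mg/kg, which is ≤ 500 mg/kg, so they are Category TX (Toxic).
Category CR quantity: two 22.75 L containers = 45.5 L.
That is within the Category CR road limit of 50 L.
Category TX net quantity: (one 21.5 oz pack = 610.6 g) + (two 10.1 oz packs = 573.68 g) = 1184.28 g.
1184.28 g exceeds the road limit of 1 kg for Category TX.
The segregation rule (Category FG with Category SR) does not apply to Category CR with Category TX.

No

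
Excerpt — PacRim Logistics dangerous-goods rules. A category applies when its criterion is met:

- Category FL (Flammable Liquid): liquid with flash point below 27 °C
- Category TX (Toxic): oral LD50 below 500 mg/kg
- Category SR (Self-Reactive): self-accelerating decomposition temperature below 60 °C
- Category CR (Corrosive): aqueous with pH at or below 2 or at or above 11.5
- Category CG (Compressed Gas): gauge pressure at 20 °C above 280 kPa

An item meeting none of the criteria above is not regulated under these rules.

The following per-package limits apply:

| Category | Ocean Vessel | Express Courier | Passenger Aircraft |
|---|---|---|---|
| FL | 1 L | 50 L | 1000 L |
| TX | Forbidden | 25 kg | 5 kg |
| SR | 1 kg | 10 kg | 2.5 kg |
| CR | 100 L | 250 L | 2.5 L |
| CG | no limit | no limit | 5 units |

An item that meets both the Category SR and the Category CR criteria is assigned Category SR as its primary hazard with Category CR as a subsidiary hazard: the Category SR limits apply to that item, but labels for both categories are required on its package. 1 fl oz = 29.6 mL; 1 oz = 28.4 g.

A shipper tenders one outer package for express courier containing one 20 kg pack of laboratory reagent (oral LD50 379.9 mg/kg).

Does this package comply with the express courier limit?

Yes

With oral LD50 379.9 mg/kg (< 500 mg/kg), the laboratory reagent falls in Category TX.
Category TX quantity: 20 kg.
20 kg ≤ 25 kg (express courier limit, Category TX) — within limit.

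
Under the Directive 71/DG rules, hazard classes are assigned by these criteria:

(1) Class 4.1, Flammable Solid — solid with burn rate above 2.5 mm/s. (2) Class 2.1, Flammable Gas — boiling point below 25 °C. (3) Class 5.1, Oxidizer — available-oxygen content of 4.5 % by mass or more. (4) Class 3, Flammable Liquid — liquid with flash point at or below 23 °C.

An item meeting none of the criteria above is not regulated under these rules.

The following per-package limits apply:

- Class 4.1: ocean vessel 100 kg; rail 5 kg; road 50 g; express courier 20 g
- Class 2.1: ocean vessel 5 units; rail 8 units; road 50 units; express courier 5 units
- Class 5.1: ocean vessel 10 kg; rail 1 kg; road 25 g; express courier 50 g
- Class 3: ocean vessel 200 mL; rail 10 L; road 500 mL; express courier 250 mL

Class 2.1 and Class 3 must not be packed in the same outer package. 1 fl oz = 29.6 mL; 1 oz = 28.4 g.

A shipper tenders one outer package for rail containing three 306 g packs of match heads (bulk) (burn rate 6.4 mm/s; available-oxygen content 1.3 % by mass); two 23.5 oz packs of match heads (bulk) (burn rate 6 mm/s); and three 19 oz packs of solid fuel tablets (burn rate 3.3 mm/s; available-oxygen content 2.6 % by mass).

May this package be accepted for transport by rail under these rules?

The match heads (bulk) have burn rate 6.4 mm/s, which is > 2.5 mm/s, so they are Class 4.1 (Flammable Solid).
Match heads (bulk): burn rate 6 mm/s > 2.5 mm/s → Class 4.1 (Flammable Solid).
The solid fuel tablets have burn rate 3.3 mm/s, which is > 2.5 mm/s, so they are Class 4.1 (Flammable Solid).
Class 4.1 net quantity: (three 306 g packs = 918 g) + (two 23.5 oz packs = 1334.8 g) + (three 19 oz packs = 1618.8 g) = 3871.6 g.
3871.6 g is within the rail limit of 5 kg for Class 4.1.

Yes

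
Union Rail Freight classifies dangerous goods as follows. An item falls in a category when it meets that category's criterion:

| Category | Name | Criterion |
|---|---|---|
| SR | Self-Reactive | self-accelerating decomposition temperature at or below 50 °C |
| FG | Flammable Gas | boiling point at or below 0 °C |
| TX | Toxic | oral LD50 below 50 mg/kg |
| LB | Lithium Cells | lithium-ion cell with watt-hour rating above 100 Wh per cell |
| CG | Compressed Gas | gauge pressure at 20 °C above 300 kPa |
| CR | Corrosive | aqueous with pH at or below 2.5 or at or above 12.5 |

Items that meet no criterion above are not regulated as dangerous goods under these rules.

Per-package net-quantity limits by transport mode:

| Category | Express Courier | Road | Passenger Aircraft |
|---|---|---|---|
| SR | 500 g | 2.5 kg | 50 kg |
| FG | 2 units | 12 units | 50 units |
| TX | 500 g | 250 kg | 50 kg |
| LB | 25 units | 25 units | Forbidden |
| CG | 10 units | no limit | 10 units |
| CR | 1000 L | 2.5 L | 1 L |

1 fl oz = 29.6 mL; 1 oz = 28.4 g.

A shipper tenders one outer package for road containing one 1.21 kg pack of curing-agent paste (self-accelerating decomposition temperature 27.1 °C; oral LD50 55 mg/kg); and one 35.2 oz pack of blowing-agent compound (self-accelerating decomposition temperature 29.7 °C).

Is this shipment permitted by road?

Yes

Self-accelerating decomposition temperature 27.1 °C meets the Category SR criterion (Self-Reactive), so the curing-agent paste is Category SR.
The blowing-agent compound has self-accelerating decomposition temperature 29.7 °C, which is ≤ 50 °C, so it is Category SR (Self-Reactive).
Category SR net quantity: 1.21 kg + (one 35.2 oz pack = 999.68 g) = 2209.68 g.
2209.68 g is within the road limit of 2.5 kg for Category SR.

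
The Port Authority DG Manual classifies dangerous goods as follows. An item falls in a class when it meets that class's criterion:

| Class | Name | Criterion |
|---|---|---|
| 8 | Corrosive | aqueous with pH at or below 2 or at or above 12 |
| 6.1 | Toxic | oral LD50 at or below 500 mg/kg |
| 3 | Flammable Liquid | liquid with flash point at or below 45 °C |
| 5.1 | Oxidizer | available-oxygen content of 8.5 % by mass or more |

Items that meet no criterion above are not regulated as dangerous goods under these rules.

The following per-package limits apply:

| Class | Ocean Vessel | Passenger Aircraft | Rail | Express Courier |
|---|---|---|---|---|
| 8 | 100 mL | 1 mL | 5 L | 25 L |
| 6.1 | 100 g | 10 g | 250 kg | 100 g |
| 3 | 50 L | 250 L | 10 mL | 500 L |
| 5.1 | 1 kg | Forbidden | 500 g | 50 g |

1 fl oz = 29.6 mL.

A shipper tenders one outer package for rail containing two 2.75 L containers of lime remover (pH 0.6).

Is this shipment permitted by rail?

No

pH 0.6 meets the Class 8 criterion (Corrosive), so the lime remover is Class 8.
Class 8 quantity: two 2.75 L containers = 5.5 L.
That exceeds the Class 8 rail limit of 5 L.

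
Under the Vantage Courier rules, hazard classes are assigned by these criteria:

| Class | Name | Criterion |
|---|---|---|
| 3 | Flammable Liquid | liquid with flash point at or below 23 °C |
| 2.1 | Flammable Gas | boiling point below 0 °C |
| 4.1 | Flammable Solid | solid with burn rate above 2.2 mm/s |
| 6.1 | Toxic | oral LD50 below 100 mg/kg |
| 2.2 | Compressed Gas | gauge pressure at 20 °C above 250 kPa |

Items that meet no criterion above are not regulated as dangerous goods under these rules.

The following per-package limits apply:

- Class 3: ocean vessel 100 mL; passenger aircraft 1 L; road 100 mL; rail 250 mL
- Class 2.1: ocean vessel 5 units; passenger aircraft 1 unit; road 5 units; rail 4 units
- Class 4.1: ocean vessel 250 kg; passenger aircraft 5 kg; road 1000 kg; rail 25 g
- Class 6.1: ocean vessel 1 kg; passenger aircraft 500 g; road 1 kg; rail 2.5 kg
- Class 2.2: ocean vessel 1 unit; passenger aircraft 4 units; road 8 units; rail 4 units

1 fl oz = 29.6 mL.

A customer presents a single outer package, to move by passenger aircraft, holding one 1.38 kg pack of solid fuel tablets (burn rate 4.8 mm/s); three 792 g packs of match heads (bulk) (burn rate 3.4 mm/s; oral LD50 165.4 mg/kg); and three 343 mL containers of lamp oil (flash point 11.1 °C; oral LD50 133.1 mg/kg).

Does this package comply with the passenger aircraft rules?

No

Burn rate 4.8 mm/s meets the Class 4.1 criterion (Flammable Solid), so the solid fuel tablets are Class 4.1.
With burn rate 3.4 mm/s (> 2.2 mm/s), the match heads (bulk) fall in Class 4.1.
The lamp oil has flash point 11.1 °C, which is ≤ 23 °C, so it is Class 3 (Flammable Liquid).
Class 3 quantity: three 343 mL containers = 1.029 L.
1.029 L exceeds the passenger aircraft limit of 1 L for Class 3.
Total Class 4.1: 1.38 kg + (three 792 g packs = 2.376 kg) = 3.756 kg.
3.756 kg is within the passenger aircraft limit of 5 kg for Class 4.1.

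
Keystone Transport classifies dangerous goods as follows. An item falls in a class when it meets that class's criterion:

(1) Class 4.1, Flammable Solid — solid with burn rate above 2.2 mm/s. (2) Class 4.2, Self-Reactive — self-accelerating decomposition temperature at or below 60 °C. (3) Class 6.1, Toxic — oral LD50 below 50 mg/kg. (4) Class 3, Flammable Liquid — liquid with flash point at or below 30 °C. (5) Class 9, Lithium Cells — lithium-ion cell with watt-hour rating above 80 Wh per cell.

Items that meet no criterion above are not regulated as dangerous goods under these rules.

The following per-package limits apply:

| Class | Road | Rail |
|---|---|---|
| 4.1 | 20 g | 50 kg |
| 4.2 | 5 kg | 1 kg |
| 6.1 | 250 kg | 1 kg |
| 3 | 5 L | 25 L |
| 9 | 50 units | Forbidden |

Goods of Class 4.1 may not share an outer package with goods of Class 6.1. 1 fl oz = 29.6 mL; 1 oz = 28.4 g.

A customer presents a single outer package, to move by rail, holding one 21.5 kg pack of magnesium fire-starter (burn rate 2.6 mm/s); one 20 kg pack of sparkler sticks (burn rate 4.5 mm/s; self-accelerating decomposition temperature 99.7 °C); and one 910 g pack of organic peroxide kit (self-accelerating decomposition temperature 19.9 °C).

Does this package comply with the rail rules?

Yes

Magnesium fire-starter: burn rate 2.6 mm/s > 2.2 mm/s → Class 4.1 (Flammable Solid).
Sparkler sticks: burn rate 4.5 mm/s > 2.2 mm/s → Class 4.1 (Flammable Solid).
Self-accelerating decomposition temperature 19.9 °C meets the Class 4.2 criterion (Self-Reactive), so the organic peroxide kit is Class 4.2.
Class 4.1 net quantity: 21.5 kg + 20 kg = 41.5 kg.
That is within the Class 4.1 rail limit of 50 kg.
Class 4.2 quantity: 910 g.
910 g is within the rail limit of 1 kg for Class 4.2.
The segregation rule (Class 4.1 with Class 6.1) does not apply to Class 4.1 with Class 4.2.
Every hazard class is within its rail limit and no segregation rule is violated.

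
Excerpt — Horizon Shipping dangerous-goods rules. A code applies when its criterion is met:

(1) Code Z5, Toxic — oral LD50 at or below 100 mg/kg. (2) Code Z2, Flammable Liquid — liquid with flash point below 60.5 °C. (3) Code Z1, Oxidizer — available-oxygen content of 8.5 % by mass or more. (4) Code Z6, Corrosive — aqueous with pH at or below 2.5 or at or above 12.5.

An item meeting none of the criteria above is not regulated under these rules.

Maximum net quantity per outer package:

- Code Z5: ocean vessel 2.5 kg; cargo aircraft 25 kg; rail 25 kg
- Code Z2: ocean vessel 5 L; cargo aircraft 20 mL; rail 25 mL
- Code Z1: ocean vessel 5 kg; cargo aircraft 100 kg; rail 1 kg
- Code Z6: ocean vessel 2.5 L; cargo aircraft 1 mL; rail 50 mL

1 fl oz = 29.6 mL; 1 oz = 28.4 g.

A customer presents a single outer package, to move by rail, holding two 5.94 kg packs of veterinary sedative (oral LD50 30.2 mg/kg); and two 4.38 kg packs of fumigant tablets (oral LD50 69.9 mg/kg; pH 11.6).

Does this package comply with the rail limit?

Yes

With oral LD50 30.2 mg/kg (≤ 100 mg/kg), the veterinary sedative falls in Code Z5.
Oral LD50 69.9 mg/kg meets the Code Z5 criterion (Toxic), so the fumigant tablets are Code Z5.
Code Z5 net quantity: (two 5.94 kg packs = 11.88 kg) + (two 4.38 kg packs = 8.76 kg) = 20.64 kg.
That is within the Code Z5 rail limit of 25 kg.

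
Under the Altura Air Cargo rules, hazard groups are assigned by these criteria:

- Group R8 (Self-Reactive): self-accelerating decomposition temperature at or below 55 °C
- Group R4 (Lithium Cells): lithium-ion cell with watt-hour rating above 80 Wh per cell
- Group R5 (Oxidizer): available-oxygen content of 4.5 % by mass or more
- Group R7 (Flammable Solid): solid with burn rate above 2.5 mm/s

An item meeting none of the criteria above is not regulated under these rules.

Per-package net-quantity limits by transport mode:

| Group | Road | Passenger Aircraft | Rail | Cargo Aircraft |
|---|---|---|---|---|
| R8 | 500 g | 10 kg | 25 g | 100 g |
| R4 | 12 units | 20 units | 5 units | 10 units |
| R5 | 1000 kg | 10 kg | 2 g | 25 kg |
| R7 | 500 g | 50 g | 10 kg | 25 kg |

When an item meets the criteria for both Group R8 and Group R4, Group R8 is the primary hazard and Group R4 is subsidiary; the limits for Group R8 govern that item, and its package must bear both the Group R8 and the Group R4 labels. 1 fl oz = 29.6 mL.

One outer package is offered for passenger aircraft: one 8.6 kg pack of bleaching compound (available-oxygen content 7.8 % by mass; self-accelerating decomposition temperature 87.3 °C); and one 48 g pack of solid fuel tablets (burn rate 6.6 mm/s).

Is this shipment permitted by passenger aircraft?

The bleaching compound has available-oxygen content 7.8 % by mass, which is ≥ 4.5 % by mass, so it is Group R5 (Oxidizer).
Burn rate 6.6 mm/s meets the Group R7 criterion (Flammable Solid), so the solid fuel tablets are Group R7.
Group R5 quantity: 8.6 kg.
That is within the Group R5 passenger aircraft limit of 10 kg.
Group R7 quantity: 48 g.
48 g ≤ 50 g (passenger aircraft limit, Group R7) — within limit.
Every hazard group is within its passenger aircraft limit and no segregation rule is violated.

Yes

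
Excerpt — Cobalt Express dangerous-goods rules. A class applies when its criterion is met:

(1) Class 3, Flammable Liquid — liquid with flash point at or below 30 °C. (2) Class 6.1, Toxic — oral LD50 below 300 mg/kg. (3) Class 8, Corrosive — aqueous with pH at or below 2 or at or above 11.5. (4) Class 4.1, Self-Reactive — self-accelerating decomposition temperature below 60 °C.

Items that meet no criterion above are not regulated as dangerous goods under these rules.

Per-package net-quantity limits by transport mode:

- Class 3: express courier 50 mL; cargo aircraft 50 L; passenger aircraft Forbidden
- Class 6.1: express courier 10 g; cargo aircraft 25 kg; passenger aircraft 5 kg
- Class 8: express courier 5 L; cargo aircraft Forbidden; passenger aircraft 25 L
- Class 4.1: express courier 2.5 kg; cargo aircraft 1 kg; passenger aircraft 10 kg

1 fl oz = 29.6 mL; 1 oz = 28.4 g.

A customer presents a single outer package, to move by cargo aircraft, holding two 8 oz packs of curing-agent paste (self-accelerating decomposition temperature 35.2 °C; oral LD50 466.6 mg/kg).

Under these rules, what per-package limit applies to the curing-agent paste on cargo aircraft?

With self-accelerating decomposition temperature 35.2 °C (< 60 °C), the curing-agent paste falls in Class 4.1.
The cargo aircraft limit for Class 4.1 is 1 kg.

1 kg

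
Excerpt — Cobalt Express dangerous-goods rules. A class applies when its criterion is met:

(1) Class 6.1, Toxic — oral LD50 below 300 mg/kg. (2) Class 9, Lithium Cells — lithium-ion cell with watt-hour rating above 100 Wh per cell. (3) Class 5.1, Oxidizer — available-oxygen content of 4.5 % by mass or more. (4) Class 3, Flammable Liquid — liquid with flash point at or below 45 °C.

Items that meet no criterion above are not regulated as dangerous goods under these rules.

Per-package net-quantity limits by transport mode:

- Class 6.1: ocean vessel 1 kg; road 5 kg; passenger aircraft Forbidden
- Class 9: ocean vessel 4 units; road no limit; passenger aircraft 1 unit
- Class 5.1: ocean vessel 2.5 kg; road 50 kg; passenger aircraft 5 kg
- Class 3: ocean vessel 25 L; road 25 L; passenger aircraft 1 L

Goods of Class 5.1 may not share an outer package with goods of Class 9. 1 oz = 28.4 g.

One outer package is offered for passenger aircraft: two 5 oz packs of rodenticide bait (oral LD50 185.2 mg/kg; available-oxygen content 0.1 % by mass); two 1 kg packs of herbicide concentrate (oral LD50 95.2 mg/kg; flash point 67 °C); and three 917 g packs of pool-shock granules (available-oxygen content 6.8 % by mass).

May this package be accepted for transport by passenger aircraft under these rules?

No

The rodenticide bait has oral LD50 185.2 mg/kg, which is < 300 mg/kg, so it is Class 6.1 (Toxic).
Oral LD50 95.2 mg/kg meets the Class 6.1 criterion (Toxic), so the herbicide concentrate is Class 6.1.
With available-oxygen content 6.8 % by mass (≥ 4.5 % by mass), the pool-shock granules fall in Class 5.1.
Class 6.1 net quantity: (two 5 oz packs = 284 g) + (two 1 kg packs = 2 kg) = 2.284 kg.
By passenger aircraft, Class 6.1 is Forbidden regardless of quantity.
Class 5.1 quantity: three 917 g packs = 2.751 kg.
That is within the Class 5.1 passenger aircraft limit of 5 kg.
The segregation rule (Class 5.1 with Class 9) does not apply to Class 6.1 with Class 5.1.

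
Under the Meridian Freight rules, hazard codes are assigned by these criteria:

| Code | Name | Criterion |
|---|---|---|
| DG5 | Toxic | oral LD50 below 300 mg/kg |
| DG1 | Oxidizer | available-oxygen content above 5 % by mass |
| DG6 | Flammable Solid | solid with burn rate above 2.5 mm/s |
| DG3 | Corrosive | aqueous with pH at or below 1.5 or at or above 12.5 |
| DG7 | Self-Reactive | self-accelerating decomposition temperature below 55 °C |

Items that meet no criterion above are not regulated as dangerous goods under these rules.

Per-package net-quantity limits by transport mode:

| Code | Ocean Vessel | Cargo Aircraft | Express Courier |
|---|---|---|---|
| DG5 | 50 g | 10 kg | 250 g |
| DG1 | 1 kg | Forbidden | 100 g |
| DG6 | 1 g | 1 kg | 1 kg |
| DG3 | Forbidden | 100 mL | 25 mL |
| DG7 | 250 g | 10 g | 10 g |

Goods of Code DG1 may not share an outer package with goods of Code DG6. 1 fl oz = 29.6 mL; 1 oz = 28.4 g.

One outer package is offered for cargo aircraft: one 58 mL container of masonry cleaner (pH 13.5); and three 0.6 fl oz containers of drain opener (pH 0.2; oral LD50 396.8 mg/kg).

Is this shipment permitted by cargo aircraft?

No

The masonry cleaner has pH 13.5, which is ≥ 12.5, so it is Code DG3 (Corrosive).
Drain opener: pH 0.2 ≤ 1.5 → Code DG3 (Corrosive).
Code DG3 net quantity: 58 mL + (three 0.6 fl oz containers = 53.28 mL) = 111.28 mL.
111.28 mL exceeds the cargo aircraft limit of 100 mL for Code DG3.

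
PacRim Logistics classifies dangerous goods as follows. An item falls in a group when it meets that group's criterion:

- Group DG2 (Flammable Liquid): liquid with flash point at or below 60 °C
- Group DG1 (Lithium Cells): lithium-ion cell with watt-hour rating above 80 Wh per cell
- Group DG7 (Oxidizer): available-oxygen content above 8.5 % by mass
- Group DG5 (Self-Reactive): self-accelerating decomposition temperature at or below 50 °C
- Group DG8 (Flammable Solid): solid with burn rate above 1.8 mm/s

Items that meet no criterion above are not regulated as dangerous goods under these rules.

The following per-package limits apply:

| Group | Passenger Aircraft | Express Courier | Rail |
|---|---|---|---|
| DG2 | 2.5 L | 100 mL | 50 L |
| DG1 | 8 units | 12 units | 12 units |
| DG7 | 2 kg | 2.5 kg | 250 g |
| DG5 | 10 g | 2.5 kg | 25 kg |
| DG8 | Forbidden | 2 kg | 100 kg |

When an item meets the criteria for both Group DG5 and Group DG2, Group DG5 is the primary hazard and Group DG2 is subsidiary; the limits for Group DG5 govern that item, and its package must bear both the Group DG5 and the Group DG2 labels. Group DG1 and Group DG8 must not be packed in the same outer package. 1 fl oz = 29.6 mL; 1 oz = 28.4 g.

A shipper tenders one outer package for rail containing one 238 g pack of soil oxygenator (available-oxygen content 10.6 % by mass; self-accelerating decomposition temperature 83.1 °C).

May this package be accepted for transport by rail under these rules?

Yes

With available-oxygen content 10.6 % by mass (> 8.5 % by mass), the soil oxygenator falls in Group DG7.
Group DG7 quantity: 238 g.
That is within the Group DG7 rail limit of 250 g.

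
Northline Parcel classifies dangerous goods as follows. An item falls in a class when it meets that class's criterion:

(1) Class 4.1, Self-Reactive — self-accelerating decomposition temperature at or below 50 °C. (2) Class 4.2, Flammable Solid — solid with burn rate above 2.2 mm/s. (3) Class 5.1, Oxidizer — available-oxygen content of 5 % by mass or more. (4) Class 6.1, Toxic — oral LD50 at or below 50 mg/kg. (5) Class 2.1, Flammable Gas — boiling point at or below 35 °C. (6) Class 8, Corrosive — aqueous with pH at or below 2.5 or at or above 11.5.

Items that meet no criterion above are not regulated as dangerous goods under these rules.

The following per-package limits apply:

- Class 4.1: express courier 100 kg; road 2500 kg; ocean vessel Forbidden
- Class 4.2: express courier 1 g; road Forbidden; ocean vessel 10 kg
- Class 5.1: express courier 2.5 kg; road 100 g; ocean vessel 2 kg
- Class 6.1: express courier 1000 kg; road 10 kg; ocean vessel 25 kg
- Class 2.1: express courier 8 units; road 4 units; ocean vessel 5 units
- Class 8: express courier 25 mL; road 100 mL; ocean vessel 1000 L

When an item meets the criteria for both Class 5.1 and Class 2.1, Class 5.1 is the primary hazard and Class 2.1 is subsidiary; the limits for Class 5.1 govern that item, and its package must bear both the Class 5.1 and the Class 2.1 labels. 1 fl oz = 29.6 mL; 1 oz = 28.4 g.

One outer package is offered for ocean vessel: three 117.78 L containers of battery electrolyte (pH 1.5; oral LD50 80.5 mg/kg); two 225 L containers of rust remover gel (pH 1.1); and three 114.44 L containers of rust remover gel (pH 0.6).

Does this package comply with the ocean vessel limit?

With pH 1.5 (≤ 2.5), the battery electrolyte falls in Class 8.
The rust remover gel has pH 1.1, which is ≤ 2.5, so it is Class 8 (Corrosive).
Rust remover gel: pH 0.6 ≤ 2.5 → Class 8 (Corrosive).
Total Class 8: (three 117.78 L containers = 353.34 L) + (two 225 L containers = 450 L) + (three 114.44 L containers = 343.32 L) = 1146.66 L.
1146.66 L exceeds the ocean vessel limit of 1000 L for Class 8.

No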